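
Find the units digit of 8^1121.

8

The units digit of 8^n cycles with period 4: 8, 4, 2, 6, …
1121 mod 4 = 1, so the last digit matches 8^1 = 8.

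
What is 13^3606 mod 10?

9

The units digit of 13^n cycles with period 4: 3, 9, 7, 1, …
3606 leaves remainder 2 on division by 4, so 13^3606 ends in 9.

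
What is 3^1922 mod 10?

The units digit of 3^n cycles with period 4: 3, 9, 7, 1, …
1922 leaves remainder 2 on division by 4, so 3^1922 ends in 9.

9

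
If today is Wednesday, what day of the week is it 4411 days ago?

Tuesday

4411 mod 7 = 1 (since 630·7 = 4410).
Wednesday − 1 day → Tuesday.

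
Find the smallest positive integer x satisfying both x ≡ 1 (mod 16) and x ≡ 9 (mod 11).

x ≡ 9 (mod 11) gives x ∈ {9, 20, 31, 42, 53, 64, 75, 86, …}.
The first of these with x mod 16 = 1 is 97.

97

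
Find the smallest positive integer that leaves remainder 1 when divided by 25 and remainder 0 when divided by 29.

551

x ≡ 1 (mod 25) gives x ∈ {1, 26, 51, 76, 101, 126, 151, 176, …}.
The first of these with x mod 29 = 0 is 551.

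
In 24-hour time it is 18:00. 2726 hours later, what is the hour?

8

2726 − 113·24 = 14, so 2726 ≡ 14 (mod 24).
(18 + 14) mod 24 = 8.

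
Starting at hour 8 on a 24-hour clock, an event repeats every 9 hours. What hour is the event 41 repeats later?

41·9 = 369.
369 − 15·24 = 9, so 369 ≡ 9 (mod 24).
(8 + 9) mod 24 = 17.

17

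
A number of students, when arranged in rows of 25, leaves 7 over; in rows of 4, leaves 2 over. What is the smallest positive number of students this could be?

82

x ≡ 2 (mod 4) gives x ∈ {2, 6, 10, 14, 18, 22, 26, 30, …}.
The first of these with x mod 25 = 7 is 82.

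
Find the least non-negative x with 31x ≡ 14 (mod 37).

31⁻¹ ≡ 6 (mod 37) because 31·6 = 186 = 5·37 + 1.
Multiplying both sides by 6: x ≡ 6·14 = 84 ≡ 10 (mod 37).

10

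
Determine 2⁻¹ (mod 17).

17 = 8·2 + 1
2 = 2·1 + 0
Back-substituting gives 2·9 ≡ 1 (mod 17).

9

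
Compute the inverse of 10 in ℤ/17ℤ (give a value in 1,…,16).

10·12 = 120 = 7·17 + 1, so 10⁻¹ ≡ 12 (mod 17).

12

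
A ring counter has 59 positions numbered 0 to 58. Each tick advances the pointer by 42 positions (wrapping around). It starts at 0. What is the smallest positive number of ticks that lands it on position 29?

33

The inverse of 42 mod 59 is 52 (since 42·52 = 2184 ≡ 1).
Multiplying both sides by 52: x ≡ 52·29 = 1508 ≡ 33 (mod 59).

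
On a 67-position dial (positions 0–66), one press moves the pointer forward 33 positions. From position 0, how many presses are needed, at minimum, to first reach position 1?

67 = 2·33 + 1
33 = 33·1 + 0
Back-substituting gives 33·65 ≡ 1 (mod 67).

65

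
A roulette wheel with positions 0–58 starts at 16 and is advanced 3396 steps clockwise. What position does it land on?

3396 mod 59 = 33 (since 57·59 = 3363).
(16 + 33) mod 59 = 49.

49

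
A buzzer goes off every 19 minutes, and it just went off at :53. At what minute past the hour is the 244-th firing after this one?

244·19 = 4636.
4636 mod 60 = 16 (since 77·60 = 4620).
(53 + 16) mod 60 = 9.

9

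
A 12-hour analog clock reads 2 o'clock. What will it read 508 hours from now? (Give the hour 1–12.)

6

508 − 42·12 = 4, so 508 ≡ 4 (mod 12).
2 + 4 → 6 on a 12-hour dial.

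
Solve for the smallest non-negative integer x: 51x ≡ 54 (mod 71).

47

51⁻¹ ≡ 39 (mod 71) because 51·39 = 1989 = 28·71 + 1.
So x ≡ 39·54 = 2106 ≡ 47 (mod 71).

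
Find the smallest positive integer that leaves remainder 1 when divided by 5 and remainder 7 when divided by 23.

Since 23·2 ≡ 1 (mod 5), take x = 7 + 23·((1−7)·2 mod 5) = 7 + 23·3 = 76.
Check: 76 mod 5 = 1, 76 mod 23 = 7.

76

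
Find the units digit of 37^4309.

The units digit of 37^n cycles with period 4: 7, 9, 3, 1, …
4309 leaves remainder 1 on division by 4, so 37^4309 ends in 7.

7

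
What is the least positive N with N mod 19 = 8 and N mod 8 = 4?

84

Since 8·12 ≡ 1 (mod 19), take x = 4 + 8·((8−4)·12 mod 19) = 4 + 8·10 = 84.
Check: 84 mod 19 = 8, 84 mod 8 = 4.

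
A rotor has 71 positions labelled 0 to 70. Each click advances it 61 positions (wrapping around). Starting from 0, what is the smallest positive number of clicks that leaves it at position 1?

7

71 = 1·61 + 10
61 = 6·10 + 1
10 = 10·1 + 0
Back-substituting gives 61·7 ≡ 1 (mod 71).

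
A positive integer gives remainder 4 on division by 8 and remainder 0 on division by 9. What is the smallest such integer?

36

x ≡ 4 (mod 8) gives x ∈ {4, 12, 20, 28, 36}.
The first of these with x mod 9 = 0 is 36.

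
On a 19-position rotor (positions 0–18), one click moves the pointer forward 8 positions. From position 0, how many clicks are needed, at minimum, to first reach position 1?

12

8·12 = 96 = 5·19 + 1, so 8⁻¹ ≡ 12 (mod 19).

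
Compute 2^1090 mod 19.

By repeated squaring mod 19: 2^1≡2, 2^2≡4, 2^4≡16, 2^8≡9, 2^16≡5, 2^32≡6, 2^64≡17, 2^128≡4, 2^256≡16, 2^512≡9, 2^1024≡5.
1090 = 2 + 64 + 1024, so 2^1090 ≡ 4·17·5 ≡ 17 (mod 19).

17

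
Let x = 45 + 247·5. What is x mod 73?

247·5 = 1235.
Dividing 1235 by 73 gives quotient 16 and remainder 67.
(45 + 67) mod 73 = 39.

39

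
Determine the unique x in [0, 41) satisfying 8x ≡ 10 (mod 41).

The inverse of 8 mod 41 is 36 (since 8·36 = 288 ≡ 1).
Multiplying both sides by 36: x ≡ 36·10 = 360 ≡ 32 (mod 41).

32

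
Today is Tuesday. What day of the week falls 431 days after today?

431 − 61·7 = 4, so 431 ≡ 4 (mod 7).
Tuesday + 4 days → Saturday.

Saturday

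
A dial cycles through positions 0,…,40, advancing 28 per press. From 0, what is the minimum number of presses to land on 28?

The inverse of 28 mod 41 is 22 (since 28·22 = 616 ≡ 1).
So x ≡ 22·28 = 616 ≡ 1 (mod 41).

1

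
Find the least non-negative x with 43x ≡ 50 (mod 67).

43⁻¹ ≡ 53 (mod 67) because 43·53 = 2279 = 34·67 + 1.
Multiplying both sides by 53: x ≡ 53·50 = 2650 ≡ 37 (mod 67).
Check: 43·37 = 1591 = 23·67 + 50.

37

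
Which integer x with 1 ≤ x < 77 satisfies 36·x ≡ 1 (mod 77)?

77 = 2·36 + 5
36 = 7·5 + 1
5 = 5·1 + 0
Back-substituting gives 36·15 ≡ 1 (mod 77).

15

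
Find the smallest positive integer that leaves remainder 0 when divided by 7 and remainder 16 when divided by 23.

Since 23·4 ≡ 1 (mod 7), take x = 16 + 23·((0−16)·4 mod 7) = 16 + 23·6 = 154.
Check: 154 mod 7 = 0, 154 mod 23 = 16.

154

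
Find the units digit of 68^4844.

The units digit of 68^n cycles with period 4: 8, 4, 2, 6, …
4844 mod 4 = 0, so the last digit matches 8^4 = 6.

6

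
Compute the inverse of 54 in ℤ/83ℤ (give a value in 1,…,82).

20

54·20 = 1080 = 13·83 + 1, so 54⁻¹ ≡ 20 (mod 83).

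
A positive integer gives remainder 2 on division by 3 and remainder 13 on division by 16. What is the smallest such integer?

x ≡ 2 (mod 3) gives x ∈ {2, 5, 8, 11, 14, 17, 20, 23, …}.
The first of these with x mod 16 = 13 is 29.

29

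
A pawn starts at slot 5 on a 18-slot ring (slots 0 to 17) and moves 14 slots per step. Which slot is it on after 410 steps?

410·14 = 5740.
5740 mod 18 = 16 (since 318·18 = 5724).
(5 + 16) mod 18 = 3.

3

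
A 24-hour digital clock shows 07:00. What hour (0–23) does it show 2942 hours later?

2942 = 122·24 + 14, so 2942 mod 24 = 14.
(7 + 14) mod 24 = 21.

21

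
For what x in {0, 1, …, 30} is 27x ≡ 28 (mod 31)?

24

27⁻¹ ≡ 23 (mod 31) because 27·23 = 621 = 20·31 + 1.
So x ≡ 23·28 = 644 ≡ 24 (mod 31).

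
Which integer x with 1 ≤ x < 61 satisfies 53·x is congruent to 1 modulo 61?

38

53·38 = 2014 = 33·61 + 1, so 53⁻¹ ≡ 38 (mod 61).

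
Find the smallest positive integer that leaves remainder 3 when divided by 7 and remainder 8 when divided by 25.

108

x ≡ 3 (mod 7) gives x ∈ {3, 10, 17, 24, 31, 38, 45, 52, …}.
The first of these with x mod 25 = 8 is 108.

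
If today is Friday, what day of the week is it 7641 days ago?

7641 = 1091·7 + 4, so 7641 mod 7 = 4.
Friday − 4 days → Monday.

Monday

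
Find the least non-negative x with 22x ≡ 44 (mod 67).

2

The inverse of 22 mod 67 is 64 (since 22·64 = 1408 ≡ 1).
So x ≡ 64·44 = 2816 ≡ 2 (mod 67).
Check: 22·2 = 44 = 0·67 + 44.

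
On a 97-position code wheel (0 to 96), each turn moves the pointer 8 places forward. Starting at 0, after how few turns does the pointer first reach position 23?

8⁻¹ ≡ 85 (mod 97) because 8·85 = 680 = 7·97 + 1.
Multiplying both sides by 85: x ≡ 85·23 = 1955 ≡ 15 (mod 97).

15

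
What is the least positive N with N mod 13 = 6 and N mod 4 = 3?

Since 4·10 ≡ 1 (mod 13), take x = 3 + 4·((6−3)·10 mod 13) = 3 + 4·4 = 19.
Check: 19 mod 13 = 6, 19 mod 4 = 3.

19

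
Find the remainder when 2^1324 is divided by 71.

10

Square-and-reduce mod 71: 2^1≡2, 2^2≡4, 2^4≡16, 2^8≡43, 2^16≡3, 2^32≡9, 2^64≡10, 2^128≡29, 2^256≡60, 2^512≡50, 2^1024≡15.
1324 = 4 + 8 + 32 + 256 + 1024, so 2^1324 ≡ 16·43·9·60·15 ≡ 10 (mod 71).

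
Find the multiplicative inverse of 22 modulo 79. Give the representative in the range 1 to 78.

18

22·18 = 396 = 5·79 + 1, so 22⁻¹ ≡ 18 (mod 79).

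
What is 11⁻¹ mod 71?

11·13 = 143 = 2·71 + 1, so 11⁻¹ ≡ 13 (mod 71).

13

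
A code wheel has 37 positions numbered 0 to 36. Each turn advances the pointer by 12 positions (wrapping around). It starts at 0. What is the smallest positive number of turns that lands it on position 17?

23

12⁻¹ ≡ 34 (mod 37) because 12·34 = 408 = 11·37 + 1.
Multiplying both sides by 34: x ≡ 34·17 = 578 ≡ 23 (mod 37).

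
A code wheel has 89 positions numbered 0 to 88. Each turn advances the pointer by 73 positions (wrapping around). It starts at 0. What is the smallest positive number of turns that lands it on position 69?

68

73⁻¹ ≡ 50 (mod 89) because 73·50 = 3650 = 41·89 + 1.
Multiplying both sides by 50: x ≡ 50·69 = 3450 ≡ 68 (mod 89).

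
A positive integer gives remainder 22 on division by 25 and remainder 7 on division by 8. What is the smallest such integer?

47

Since 8·22 ≡ 1 (mod 25), take x = 7 + 8·((22−7)·22 mod 25) = 7 + 8·5 = 47.
Check: 47 mod 25 = 22, 47 mod 8 = 7.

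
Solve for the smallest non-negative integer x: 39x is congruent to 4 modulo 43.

The inverse of 39 mod 43 is 32 (since 39·32 = 1248 ≡ 1).
So x ≡ 32·4 = 128 ≡ 42 (mod 43).
Check: 39·42 = 1638 = 38·43 + 4.

42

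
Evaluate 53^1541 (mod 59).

Square-and-reduce mod 59: 53^1≡53, 53^2≡36, 53^4≡57, 53^8≡4, 53^16≡16, 53^32≡20, 53^64≡46, 53^128≡51, 53^256≡5, 53^512≡25, 53^1024≡35.
1541 = 1 + 4 + 512 + 1024, so 53^1541 ≡ 53·57·25·35 ≡ 57 (mod 59).

57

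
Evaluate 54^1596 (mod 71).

54

By repeated squaring mod 71: 54^1≡54, 54^2≡5, 54^4≡25, 54^8≡57, 54^16≡54, 54^32≡5, 54^64≡25, 54^128≡57, 54^256≡54, 54^512≡5, 54^1024≡25.
Since 1596 = 4 + 8 + 16 + 32 + 512 + 1024 in binary, 54^1596 ≡ 25·57·54·5·5·25 ≡ 54 (mod 71).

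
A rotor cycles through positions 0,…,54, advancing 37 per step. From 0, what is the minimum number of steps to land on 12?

36

The inverse of 37 mod 55 is 3 (since 37·3 = 111 ≡ 1).
So x ≡ 3·12 = 36 ≡ 36 (mod 55).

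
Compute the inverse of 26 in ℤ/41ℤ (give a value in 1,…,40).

41 = 1·26 + 15
26 = 1·15 + 11
15 = 1·11 + 4
11 = 2·4 + 3
4 = 1·3 + 1
3 = 3·1 + 0
Back-substituting gives 26·30 ≡ 1 (mod 41).

30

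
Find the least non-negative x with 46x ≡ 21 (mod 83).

The inverse of 46 mod 83 is 74 (since 46·74 = 3404 ≡ 1).
Multiplying both sides by 74: x ≡ 74·21 = 1554 ≡ 60 (mod 83).
Check: 46·60 = 2760 = 33·83 + 21.

60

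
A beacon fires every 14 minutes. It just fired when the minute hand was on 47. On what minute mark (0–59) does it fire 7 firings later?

25

7·14 = 98.
98 = 1·60 + 38, so 98 mod 60 = 38.
(47 + 38) mod 60 = 25.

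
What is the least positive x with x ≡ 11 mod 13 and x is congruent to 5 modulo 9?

Since 9·3 ≡ 1 (mod 13), take x = 5 + 9·((11−5)·3 mod 13) = 5 + 9·5 = 50.
Check: 50 mod 13 = 11, 50 mod 9 = 5.

50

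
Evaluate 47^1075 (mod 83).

Square-and-reduce mod 83: 47^1≡47, 47^2≡51, 47^4≡28, 47^8≡37, 47^16≡41, 47^32≡21, 47^64≡26, 47^128≡12, 47^256≡61, 47^512≡69, 47^1024≡30.
1075 = 1 + 2 + 16 + 32 + 1024, so 47^1075 ≡ 47·51·41·21·30 ≡ 79 (mod 83).

79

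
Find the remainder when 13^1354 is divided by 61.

By repeated squaring mod 61: 13^1≡13, 13^2≡47, 13^4≡13, 13^8≡47, 13^16≡13, 13^32≡47, 13^64≡13, 13^128≡47, 13^256≡13, 13^512≡47, 13^1024≡13.
Since 1354 = 2 + 8 + 64 + 256 + 1024 in binary, 13^1354 ≡ 47·47·13·13·13 ≡ 13 (mod 61).

13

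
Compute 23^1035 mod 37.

31

Square-and-reduce mod 37: 23^1≡23, 23^2≡11, 23^4≡10, 23^8≡26, 23^16≡10, 23^32≡26, 23^64≡10, 23^128≡26, 23^256≡10, 23^512≡26, 23^1024≡10.
Since 1035 = 1 + 2 + 8 + 1024 in binary, 23^1035 ≡ 23·11·26·10 ≡ 31 (mod 37).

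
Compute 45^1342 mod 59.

49

By repeated squaring mod 59: 45^1≡45, 45^2≡19, 45^4≡7, 45^8≡49, 45^16≡41, 45^32≡29, 45^64≡15, 45^128≡48, 45^256≡3, 45^512≡9, 45^1024≡22.
1342 = 2 + 4 + 8 + 16 + 32 + 256 + 1024, so 45^1342 ≡ 19·7·49·41·29·3·22 ≡ 49 (mod 59).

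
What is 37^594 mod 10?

9

The units digit of 37^n cycles with period 4: 7, 9, 3, 1, …
594 leaves remainder 2 on division by 4, so 37^594 ends in 9.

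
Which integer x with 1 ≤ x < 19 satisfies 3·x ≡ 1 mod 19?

13

3·13 = 39 = 2·19 + 1, so 3⁻¹ ≡ 13 (mod 19).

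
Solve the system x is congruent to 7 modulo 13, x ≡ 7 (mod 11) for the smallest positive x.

x ≡ 7 (mod 11) gives x ∈ {7}.
The first of these with x mod 13 = 7 is 7.

7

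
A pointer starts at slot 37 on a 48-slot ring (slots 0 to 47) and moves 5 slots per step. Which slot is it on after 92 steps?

17

92·5 = 460.
460 = 9·48 + 28, so 460 mod 48 = 28.
(37 + 28) mod 48 = 17.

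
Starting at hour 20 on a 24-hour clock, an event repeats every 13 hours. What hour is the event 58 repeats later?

58·13 = 754.
754 mod 24 = 10 (since 31·24 = 744).
(20 + 10) mod 24 = 6.

6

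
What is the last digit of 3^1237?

3

Last digits of 3^n: 3, 9, 7, 1 (period 4).
1237 mod 4 = 1, so the last digit matches 3^1 = 3.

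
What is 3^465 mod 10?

3

The units digit of 3^n cycles with period 4: 3, 9, 7, 1, …
465 mod 4 = 1, so the last digit matches 3^1 = 3.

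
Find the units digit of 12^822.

4

Powers of 2 mod 10 repeat with period 4: 2, 4, 8, 6.
822 leaves remainder 2 on division by 4, so 12^822 ends in 4.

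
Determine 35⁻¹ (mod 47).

47 = 1·35 + 12
35 = 2·12 + 11
12 = 1·11 + 1
11 = 11·1 + 0
Back-substituting gives 35·43 ≡ 1 (mod 47).

43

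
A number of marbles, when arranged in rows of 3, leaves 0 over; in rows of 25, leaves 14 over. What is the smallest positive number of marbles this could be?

x ≡ 0 (mod 3) gives x ∈ {0, 3, 6, 9, 12, 15, 18, 21, …}.
The first of these with x mod 25 = 14 is 39.

39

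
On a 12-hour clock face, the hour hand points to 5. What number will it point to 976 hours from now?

9

976 = 81·12 + 4, so 976 mod 12 = 4.
5 + 4 → 9 on a 12-hour dial.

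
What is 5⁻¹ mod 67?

27

67 = 13·5 + 2
5 = 2·2 + 1
2 = 2·1 + 0
Back-substituting gives 5·27 ≡ 1 (mod 67).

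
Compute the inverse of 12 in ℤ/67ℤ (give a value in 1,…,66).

12·28 = 336 = 5·67 + 1, so 12⁻¹ ≡ 28 (mod 67).

28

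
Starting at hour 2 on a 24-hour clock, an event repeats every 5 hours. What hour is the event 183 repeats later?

5

183·5 = 915.
915 = 38·24 + 3, so 915 mod 24 = 3.
(2 + 3) mod 24 = 5.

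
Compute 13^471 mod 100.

37

Square-and-reduce mod 100: 13^1≡13, 13^2≡69, 13^4≡61, 13^8≡21, 13^16≡41, 13^32≡81, 13^64≡61, 13^128≡21, 13^256≡41.
Since 471 = 1 + 2 + 4 + 16 + 64 + 128 + 256 in binary, 13^471 ≡ 13·69·61·41·61·21·41 ≡ 37 (mod 100).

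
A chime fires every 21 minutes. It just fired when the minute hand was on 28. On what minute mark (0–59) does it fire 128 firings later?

128·21 = 2688.
2688 = 44·60 + 48, so 2688 mod 60 = 48.
(28 + 48) mod 60 = 16.

16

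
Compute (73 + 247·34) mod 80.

71

247·34 = 8398.
Dividing 8398 by 80 gives quotient 104 and remainder 78.
(73 + 78) mod 80 = 71.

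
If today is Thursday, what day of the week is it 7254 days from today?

7254 mod 7 = 2 (since 1036·7 = 7252).
Thursday + 2 days → Saturday.

Saturday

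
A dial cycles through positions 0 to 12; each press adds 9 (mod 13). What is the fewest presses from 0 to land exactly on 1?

3

9·3 = 27 = 2·13 + 1, so 9⁻¹ ≡ 3 (mod 13).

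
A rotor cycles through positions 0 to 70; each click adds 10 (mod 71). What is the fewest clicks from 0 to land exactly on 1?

71 = 7·10 + 1
10 = 10·1 + 0
Back-substituting gives 10·64 ≡ 1 (mod 71).

64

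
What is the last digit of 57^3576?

1

Powers of 7 mod 10 repeat with period 4: 7, 9, 3, 1.
3576 mod 4 = 0, so the last digit matches 7^4 = 1.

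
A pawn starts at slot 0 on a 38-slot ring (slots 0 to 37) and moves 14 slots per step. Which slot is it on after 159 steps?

22

159·14 = 2226.
Dividing 2226 by 38 gives quotient 58 and remainder 22.
(0 + 22) mod 38 = 22.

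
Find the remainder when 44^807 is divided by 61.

By repeated squaring mod 61: 44^1≡44, 44^2≡45, 44^4≡12, 44^8≡22, 44^16≡57, 44^32≡16, 44^64≡12, 44^128≡22, 44^256≡57, 44^512≡16.
Since 807 = 1 + 2 + 4 + 32 + 256 + 512 in binary, 44^807 ≡ 44·45·12·16·57·16 ≡ 37 (mod 61).

37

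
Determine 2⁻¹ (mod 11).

11 = 5·2 + 1
2 = 2·1 + 0
Back-substituting gives 2·6 ≡ 1 (mod 11).

6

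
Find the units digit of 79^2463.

Powers of 9 mod 10 repeat with period 2: 9, 1.
2463 leaves remainder 1 on division by 2, so 79^2463 ends in 9.

9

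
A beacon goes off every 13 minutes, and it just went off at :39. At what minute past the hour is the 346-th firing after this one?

37

346·13 = 4498.
Dividing 4498 by 60 gives quotient 74 and remainder 58.
(39 + 58) mod 60 = 37.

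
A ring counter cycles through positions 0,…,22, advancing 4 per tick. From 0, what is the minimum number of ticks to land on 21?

The inverse of 4 mod 23 is 6 (since 4·6 = 24 ≡ 1).
Multiplying both sides by 6: x ≡ 6·21 = 126 ≡ 11 (mod 23).

11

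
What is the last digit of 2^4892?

6

Last digits of 2^n: 2, 4, 8, 6 (period 4).
4892 mod 4 = 0, so the last digit matches 2^4 = 6.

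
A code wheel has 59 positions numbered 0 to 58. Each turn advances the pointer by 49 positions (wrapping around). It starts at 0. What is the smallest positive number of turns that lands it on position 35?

26

The inverse of 49 mod 59 is 53 (since 49·53 = 2597 ≡ 1).
Multiplying both sides by 53: x ≡ 53·35 = 1855 ≡ 26 (mod 59).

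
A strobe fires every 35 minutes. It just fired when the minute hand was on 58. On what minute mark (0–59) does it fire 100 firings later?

18

100·35 = 3500.
3500 mod 60 = 20 (since 58·60 = 3480).
(58 + 20) mod 60 = 18.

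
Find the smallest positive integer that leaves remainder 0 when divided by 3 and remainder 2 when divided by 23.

48

x ≡ 0 (mod 3) gives x ∈ {0, 3, 6, 9, 12, 15, 18, 21, …}.
The first of these with x mod 23 = 2 is 48.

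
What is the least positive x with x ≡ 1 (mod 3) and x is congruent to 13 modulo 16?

x ≡ 1 (mod 3) gives x ∈ {1, 4, 7, 10, 13}.
The first of these with x mod 16 = 13 is 13.

13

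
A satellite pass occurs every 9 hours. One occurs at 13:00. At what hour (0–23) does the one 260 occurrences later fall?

1

260·9 = 2340.
Dividing 2340 by 24 gives quotient 97 and remainder 12.
(13 + 12) mod 24 = 1.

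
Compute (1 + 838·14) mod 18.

838·14 = 11732.
11732 − 651·18 = 14, so 11732 ≡ 14 (mod 18).
(1 + 14) mod 18 = 15.

15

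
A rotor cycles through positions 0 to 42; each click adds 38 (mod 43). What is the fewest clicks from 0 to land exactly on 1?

43 = 1·38 + 5
38 = 7·5 + 3
5 = 1·3 + 2
3 = 1·2 + 1
2 = 2·1 + 0
Back-substituting gives 38·17 ≡ 1 (mod 43).

17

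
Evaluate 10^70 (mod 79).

By repeated squaring mod 79: 10^1≡10, 10^2≡21, 10^4≡46, 10^8≡62, 10^16≡52, 10^32≡18, 10^64≡8.
70 = 2 + 4 + 64, so 10^70 ≡ 21·46·8 ≡ 65 (mod 79).

65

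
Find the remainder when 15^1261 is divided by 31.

Successive squares of 15 mod 31: 15^1≡15, 15^2≡8, 15^4≡2, 15^8≡4, 15^16≡16, 15^32≡8, 15^64≡2, 15^128≡4, 15^256≡16, 15^512≡8, 15^1024≡2.
Since 1261 = 1 + 4 + 8 + 32 + 64 + 128 + 1024 in binary, 15^1261 ≡ 15·2·4·8·2·4·2 ≡ 15 (mod 31).

15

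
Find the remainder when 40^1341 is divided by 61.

50

Square-and-reduce mod 61: 40^1≡40, 40^2≡14, 40^4≡13, 40^8≡47, 40^16≡13, 40^32≡47, 40^64≡13, 40^128≡47, 40^256≡13, 40^512≡47, 40^1024≡13.
Since 1341 = 1 + 4 + 8 + 16 + 32 + 256 + 1024 in binary, 40^1341 ≡ 40·13·47·13·47·13·13 ≡ 50 (mod 61).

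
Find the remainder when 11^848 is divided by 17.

Square-and-reduce mod 17: 11^1≡11, 11^2≡2, 11^4≡4, 11^8≡16, 11^16≡1, 11^32≡1, 11^64≡1, 11^128≡1, 11^256≡1, 11^512≡1.
Since 848 = 16 + 64 + 256 + 512 in binary, 11^848 ≡ 1·1·1·1 ≡ 1 (mod 17).

1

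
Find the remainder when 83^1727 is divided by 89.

Square-and-reduce mod 89: 83^1≡83, 83^2≡36, 83^4≡50, 83^8≡8, 83^16≡64, 83^32≡2, 83^64≡4, 83^128≡16, 83^256≡78, 83^512≡32, 83^1024≡45.
1727 = 1 + 2 + 4 + 8 + 16 + 32 + 128 + 512 + 1024, so 83^1727 ≡ 83·36·50·8·64·2·16·32·45 ≡ 37 (mod 89).

37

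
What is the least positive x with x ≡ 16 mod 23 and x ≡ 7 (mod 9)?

Since 9·18 ≡ 1 (mod 23), take x = 7 + 9·((16−7)·18 mod 23) = 7 + 9·1 = 16.
Check: 16 mod 23 = 16, 16 mod 9 = 7.

16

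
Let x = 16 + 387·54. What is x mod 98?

387·54 = 20898.
20898 mod 98 = 24 (since 213·98 = 20874).
(16 + 24) mod 98 = 40.

40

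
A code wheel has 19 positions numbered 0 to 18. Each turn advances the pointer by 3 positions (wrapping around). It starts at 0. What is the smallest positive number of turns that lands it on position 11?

10

The inverse of 3 mod 19 is 13 (since 3·13 = 39 ≡ 1).
So x ≡ 13·11 = 143 ≡ 10 (mod 19).
Check: 3·10 = 30 = 1·19 + 11.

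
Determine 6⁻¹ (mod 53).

6·9 = 54 = 1·53 + 1, so 6⁻¹ ≡ 9 (mod 53).

9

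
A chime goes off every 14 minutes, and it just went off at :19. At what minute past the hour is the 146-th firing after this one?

23

146·14 = 2044.
2044 = 34·60 + 4, so 2044 mod 60 = 4.
(19 + 4) mod 60 = 23.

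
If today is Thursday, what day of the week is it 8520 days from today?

Friday

8520 = 1217·7 + 1, so 8520 mod 7 = 1.
Thursday + 1 day → Friday.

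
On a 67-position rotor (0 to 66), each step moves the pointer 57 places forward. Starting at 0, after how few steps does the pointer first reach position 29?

44

57⁻¹ ≡ 20 (mod 67) because 57·20 = 1140 = 17·67 + 1.
So x ≡ 20·29 = 580 ≡ 44 (mod 67).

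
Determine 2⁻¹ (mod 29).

29 = 14·2 + 1
2 = 2·1 + 0
Back-substituting gives 2·15 ≡ 1 (mod 29).

15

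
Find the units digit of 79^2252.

1

Powers of 9 mod 10 repeat with period 2: 9, 1.
2252 mod 2 = 0, so the last digit matches 9^2 = 1.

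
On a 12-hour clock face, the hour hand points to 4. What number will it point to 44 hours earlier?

44 − 3·12 = 8, so 44 ≡ 8 (mod 12).
4 − 8 → 8 on a 12-hour dial.

8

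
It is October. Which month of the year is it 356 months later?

June

356 − 29·12 = 8, so 356 ≡ 8 (mod 12).
October + 8 months → June.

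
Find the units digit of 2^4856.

6

Powers of 2 mod 10 repeat with period 4: 2, 4, 8, 6.
4856 leaves remainder 0 on division by 4, so 2^4856 ends in 6.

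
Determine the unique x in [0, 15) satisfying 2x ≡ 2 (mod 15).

The inverse of 2 mod 15 is 8 (since 2·8 = 16 ≡ 1).
Multiplying both sides by 8: x ≡ 8·2 = 16 ≡ 1 (mod 15).
Check: 2·1 = 2 = 0·15 + 2.

1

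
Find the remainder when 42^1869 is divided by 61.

20

By repeated squaring mod 61: 42^1≡42, 42^2≡56, 42^4≡25, 42^8≡15, 42^16≡42, 42^32≡56, 42^64≡25, 42^128≡15, 42^256≡42, 42^512≡56, 42^1024≡25.
1869 = 1 + 4 + 8 + 64 + 256 + 512 + 1024, so 42^1869 ≡ 42·25·15·25·42·56·25 ≡ 20 (mod 61).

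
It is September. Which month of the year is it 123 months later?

123 mod 12 = 3 (since 10·12 = 120).
September + 3 months → December.

December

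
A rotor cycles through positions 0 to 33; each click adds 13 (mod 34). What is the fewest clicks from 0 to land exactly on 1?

21

13·21 = 273 = 8·34 + 1, so 13⁻¹ ≡ 21 (mod 34).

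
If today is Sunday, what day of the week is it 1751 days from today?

Monday

1751 mod 7 = 1 (since 250·7 = 1750).
Sunday + 1 day → Monday.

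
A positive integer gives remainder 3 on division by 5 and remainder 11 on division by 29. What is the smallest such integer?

98

x ≡ 3 (mod 5) gives x ∈ {3, 8, 13, 18, 23, 28, 33, 38, …}.
The first of these with x mod 29 = 11 is 98.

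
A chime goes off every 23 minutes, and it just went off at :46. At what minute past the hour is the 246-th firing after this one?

4

246·23 = 5658.
5658 mod 60 = 18 (since 94·60 = 5640).
(46 + 18) mod 60 = 4.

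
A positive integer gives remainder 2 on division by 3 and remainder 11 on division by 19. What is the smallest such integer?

Since 19·1 ≡ 1 (mod 3), take x = 11 + 19·((2−11)·1 mod 3) = 11 + 19·0 = 11.
Check: 11 mod 3 = 2, 11 mod 19 = 11.

11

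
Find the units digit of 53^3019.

7

Powers of 3 mod 10 repeat with period 4: 3, 9, 7, 1.
3019 mod 4 = 3, so the last digit matches 3^3 = 7.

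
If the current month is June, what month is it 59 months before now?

July

59 = 4·12 + 11, so 59 mod 12 = 11.
June − 11 months → July.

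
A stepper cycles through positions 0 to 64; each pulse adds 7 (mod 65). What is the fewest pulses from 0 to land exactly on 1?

28

7·28 = 196 = 3·65 + 1, so 7⁻¹ ≡ 28 (mod 65).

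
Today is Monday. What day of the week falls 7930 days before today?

Tuesday

7930 − 1132·7 = 6, so 7930 ≡ 6 (mod 7).
Monday − 6 days → Tuesday.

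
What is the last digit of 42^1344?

Powers of 2 mod 10 repeat with period 4: 2, 4, 8, 6.
1344 mod 4 = 0, so the last digit matches 2^4 = 6.

6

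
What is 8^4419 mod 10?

The units digit of 8^n cycles with period 4: 8, 4, 2, 6, …
4419 leaves remainder 3 on division by 4, so 8^4419 ends in 2.

2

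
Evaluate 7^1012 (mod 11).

5

By repeated squaring mod 11: 7^1≡7, 7^2≡5, 7^4≡3, 7^8≡9, 7^16≡4, 7^32≡5, 7^64≡3, 7^128≡9, 7^256≡4, 7^512≡5.
1012 = 4 + 16 + 32 + 64 + 128 + 256 + 512, so 7^1012 ≡ 3·4·5·3·9·4·5 ≡ 5 (mod 11).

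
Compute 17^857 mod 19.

By repeated squaring mod 19: 17^1≡17, 17^2≡4, 17^4≡16, 17^8≡9, 17^16≡5, 17^32≡6, 17^64≡17, 17^128≡4, 17^256≡16, 17^512≡9.
Since 857 = 1 + 8 + 16 + 64 + 256 + 512 in binary, 17^857 ≡ 17·9·5·17·16·9 ≡ 4 (mod 19).

4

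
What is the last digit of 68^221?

The units digit of 68^n cycles with period 4: 8, 4, 2, 6, …
221 mod 4 = 1, so the last digit matches 8^1 = 8.

8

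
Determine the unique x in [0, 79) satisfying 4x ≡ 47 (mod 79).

71

4⁻¹ ≡ 20 (mod 79) because 4·20 = 80 = 1·79 + 1.
So x ≡ 20·47 = 940 ≡ 71 (mod 79).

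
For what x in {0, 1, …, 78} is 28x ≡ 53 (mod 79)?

16

28⁻¹ ≡ 48 (mod 79) because 28·48 = 1344 = 17·79 + 1.
Multiplying both sides by 48: x ≡ 48·53 = 2544 ≡ 16 (mod 79).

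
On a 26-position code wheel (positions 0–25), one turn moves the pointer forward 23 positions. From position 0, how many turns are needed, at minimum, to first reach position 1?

17

26 = 1·23 + 3
23 = 7·3 + 2
3 = 1·2 + 1
2 = 2·1 + 0
Back-substituting gives 23·17 ≡ 1 (mod 26).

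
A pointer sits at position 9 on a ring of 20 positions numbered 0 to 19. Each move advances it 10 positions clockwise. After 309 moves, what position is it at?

19

309·10 = 3090.
3090 = 154·20 + 10, so 3090 mod 20 = 10.
(9 + 10) mod 20 = 19.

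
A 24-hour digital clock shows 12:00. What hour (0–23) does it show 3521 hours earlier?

3521 mod 24 = 17 (since 146·24 = 3504).
(12 − 17) mod 24 = 19.

19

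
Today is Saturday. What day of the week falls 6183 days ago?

6183 = 883·7 + 2, so 6183 mod 7 = 2.
Saturday − 2 days → Thursday.

Thursday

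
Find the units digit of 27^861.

Powers of 7 mod 10 repeat with period 4: 7, 9, 3, 1.
861 leaves remainder 1 on division by 4, so 27^861 ends in 7.

7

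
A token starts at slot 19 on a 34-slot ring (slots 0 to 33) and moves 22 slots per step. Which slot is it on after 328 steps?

27

328·22 = 7216.
7216 mod 34 = 8 (since 212·34 = 7208).
(19 + 8) mod 34 = 27.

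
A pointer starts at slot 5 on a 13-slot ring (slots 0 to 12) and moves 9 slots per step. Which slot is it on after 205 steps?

205·9 = 1845.
1845 mod 13 = 12 (since 141·13 = 1833).
(5 + 12) mod 13 = 4.

4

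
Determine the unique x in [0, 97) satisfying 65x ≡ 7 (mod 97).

21

65⁻¹ ≡ 3 (mod 97) because 65·3 = 195 = 2·97 + 1.
Multiplying both sides by 3: x ≡ 3·7 = 21 ≡ 21 (mod 97).
Check: 65·21 = 1365 = 14·97 + 7.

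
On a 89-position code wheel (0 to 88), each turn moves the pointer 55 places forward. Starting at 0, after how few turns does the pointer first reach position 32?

20

The inverse of 55 mod 89 is 34 (since 55·34 = 1870 ≡ 1).
So x ≡ 34·32 = 1088 ≡ 20 (mod 89).
Check: 55·20 = 1100 = 12·89 + 32.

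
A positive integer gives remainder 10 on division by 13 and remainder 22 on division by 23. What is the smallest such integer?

Since 23·4 ≡ 1 (mod 13), take x = 22 + 23·((10−22)·4 mod 13) = 22 + 23·4 = 114.
Check: 114 mod 13 = 10, 114 mod 23 = 22.

114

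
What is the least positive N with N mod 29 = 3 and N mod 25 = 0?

x ≡ 0 (mod 25) gives x ∈ {0, 25, 50, 75, 100, 125, 150, 175, …}.
The first of these with x mod 29 = 3 is 525.

525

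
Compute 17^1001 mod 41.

Successive squares of 17 mod 41: 17^1≡17, 17^2≡2, 17^4≡4, 17^8≡16, 17^16≡10, 17^32≡18, 17^64≡37, 17^128≡16, 17^256≡10, 17^512≡18.
Since 1001 = 1 + 8 + 32 + 64 + 128 + 256 + 512 in binary, 17^1001 ≡ 17·16·18·37·16·10·18 ≡ 17 (mod 41).

17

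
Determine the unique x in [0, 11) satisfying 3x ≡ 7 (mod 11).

The inverse of 3 mod 11 is 4 (since 3·4 = 12 ≡ 1).
Multiplying both sides by 4: x ≡ 4·7 = 28 ≡ 6 (mod 11).

6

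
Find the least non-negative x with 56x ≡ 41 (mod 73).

56⁻¹ ≡ 30 (mod 73) because 56·30 = 1680 = 23·73 + 1.
So x ≡ 30·41 = 1230 ≡ 62 (mod 73).
Check: 56·62 = 3472 = 47·73 + 41.

62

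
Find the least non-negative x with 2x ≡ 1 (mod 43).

22

The inverse of 2 mod 43 is 22 (since 2·22 = 44 ≡ 1).
Multiplying both sides by 22: x ≡ 22·1 = 22 ≡ 22 (mod 43).
Check: 2·22 = 44 = 1·43 + 1.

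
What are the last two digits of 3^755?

07

Square-and-reduce mod 100: 3^1≡3, 3^2≡9, 3^4≡81, 3^8≡61, 3^16≡21, 3^32≡41, 3^64≡81, 3^128≡61, 3^256≡21, 3^512≡41.
Since 755 = 1 + 2 + 16 + 32 + 64 + 128 + 512 in binary, 3^755 ≡ 3·9·21·41·81·61·41 ≡ 7 (mod 100).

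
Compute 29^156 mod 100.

By repeated squaring mod 100: 29^1≡29, 29^2≡41, 29^4≡81, 29^8≡61, 29^16≡21, 29^32≡41, 29^64≡81, 29^128≡61.
Since 156 = 4 + 8 + 16 + 128 in binary, 29^156 ≡ 81·61·21·61 ≡ 21 (mod 100).

21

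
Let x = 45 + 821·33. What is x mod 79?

41

821·33 = 27093.
27093 = 342·79 + 75, so 27093 mod 79 = 75.
(45 + 75) mod 79 = 41.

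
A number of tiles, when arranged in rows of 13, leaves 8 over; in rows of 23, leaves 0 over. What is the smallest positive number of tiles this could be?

138

Since 23·4 ≡ 1 (mod 13), take x = 0 + 23·((8−0)·4 mod 13) = 0 + 23·6 = 138.
Check: 138 mod 13 = 8, 138 mod 23 = 0.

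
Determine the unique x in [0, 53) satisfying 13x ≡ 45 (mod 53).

13⁻¹ ≡ 49 (mod 53) because 13·49 = 637 = 12·53 + 1.
Multiplying both sides by 49: x ≡ 49·45 = 2205 ≡ 32 (mod 53).
Check: 13·32 = 416 = 7·53 + 45.

32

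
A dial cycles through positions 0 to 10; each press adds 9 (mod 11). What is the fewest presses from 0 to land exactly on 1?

9·5 = 45 = 4·11 + 1, so 9⁻¹ ≡ 5 (mod 11).

5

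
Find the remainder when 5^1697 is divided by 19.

By repeated squaring mod 19: 5^1≡5, 5^2≡6, 5^4≡17, 5^8≡4, 5^16≡16, 5^32≡9, 5^64≡5, 5^128≡6, 5^256≡17, 5^512≡4, 5^1024≡16.
Since 1697 = 1 + 32 + 128 + 512 + 1024 in binary, 5^1697 ≡ 5·9·6·4·16 ≡ 9 (mod 19).

9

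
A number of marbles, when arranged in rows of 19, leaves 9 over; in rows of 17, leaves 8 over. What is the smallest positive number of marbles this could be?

161

Since 17·9 ≡ 1 (mod 19), take x = 8 + 17·((9−8)·9 mod 19) = 8 + 17·9 = 161.
Check: 161 mod 19 = 9, 161 mod 17 = 8.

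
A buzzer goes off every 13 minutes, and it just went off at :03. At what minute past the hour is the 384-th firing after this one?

384·13 = 4992.
4992 − 83·60 = 12, so 4992 ≡ 12 (mod 60).
(3 + 12) mod 60 = 15.

15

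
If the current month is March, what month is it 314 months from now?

May

314 − 26·12 = 2, so 314 ≡ 2 (mod 12).
March + 2 months → May.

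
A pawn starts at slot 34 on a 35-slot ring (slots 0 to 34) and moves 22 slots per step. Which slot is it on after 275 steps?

29

275·22 = 6050.
6050 − 172·35 = 30, so 6050 ≡ 30 (mod 35).
(34 + 30) mod 35 = 29.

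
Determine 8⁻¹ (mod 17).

15

17 = 2·8 + 1
8 = 8·1 + 0
Back-substituting gives 8·15 ≡ 1 (mod 17).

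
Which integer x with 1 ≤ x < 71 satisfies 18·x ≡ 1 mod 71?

4

71 = 3·18 + 17
18 = 1·17 + 1
17 = 17·1 + 0
Back-substituting gives 18·4 ≡ 1 (mod 71).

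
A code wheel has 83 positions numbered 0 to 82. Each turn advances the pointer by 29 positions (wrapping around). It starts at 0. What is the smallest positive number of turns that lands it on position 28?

21

The inverse of 29 mod 83 is 63 (since 29·63 = 1827 ≡ 1).
So x ≡ 63·28 = 1764 ≡ 21 (mod 83).
Check: 29·21 = 609 = 7·83 + 28.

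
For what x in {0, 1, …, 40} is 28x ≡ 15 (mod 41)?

28⁻¹ ≡ 22 (mod 41) because 28·22 = 616 = 15·41 + 1.
Multiplying both sides by 22: x ≡ 22·15 = 330 ≡ 2 (mod 41).

2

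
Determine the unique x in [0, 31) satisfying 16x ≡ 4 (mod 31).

8

16⁻¹ ≡ 2 (mod 31) because 16·2 = 32 = 1·31 + 1.
Multiplying both sides by 2: x ≡ 2·4 = 8 ≡ 8 (mod 31).
Check: 16·8 = 128 = 4·31 + 4.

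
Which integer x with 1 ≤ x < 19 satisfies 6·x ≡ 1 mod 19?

16

6·16 = 96 = 5·19 + 1, so 6⁻¹ ≡ 16 (mod 19).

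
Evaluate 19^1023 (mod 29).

Square-and-reduce mod 29: 19^1≡19, 19^2≡13, 19^4≡24, 19^8≡25, 19^16≡16, 19^32≡24, 19^64≡25, 19^128≡16, 19^256≡24, 19^512≡25.
Since 1023 = 1 + 2 + 4 + 8 + 16 + 32 + 64 + 128 + 256 + 512 in binary, 19^1023 ≡ 19·13·24·25·16·24·25·16·24·25 ≡ 10 (mod 29).

10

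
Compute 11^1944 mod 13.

Square-and-reduce mod 13: 11^1≡11, 11^2≡4, 11^4≡3, 11^8≡9, 11^16≡3, 11^32≡9, 11^64≡3, 11^128≡9, 11^256≡3, 11^512≡9, 11^1024≡3.
1944 = 8 + 16 + 128 + 256 + 512 + 1024, so 11^1944 ≡ 9·3·9·3·9·3 ≡ 1 (mod 13).

1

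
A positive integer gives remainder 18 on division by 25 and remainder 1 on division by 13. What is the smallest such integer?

x ≡ 1 (mod 13) gives x ∈ {1, 14, 27, 40, 53, 66, 79, 92, …}.
The first of these with x mod 25 = 18 is 118.

118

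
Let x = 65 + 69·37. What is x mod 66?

44

69·37 = 2553.
2553 mod 66 = 45 (since 38·66 = 2508).
(65 + 45) mod 66 = 44.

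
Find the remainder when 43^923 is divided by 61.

Successive squares of 43 mod 61: 43^1≡43, 43^2≡19, 43^4≡56, 43^8≡25, 43^16≡15, 43^32≡42, 43^64≡56, 43^128≡25, 43^256≡15, 43^512≡42.
Since 923 = 1 + 2 + 8 + 16 + 128 + 256 + 512 in binary, 43^923 ≡ 43·19·25·15·25·15·42 ≡ 30 (mod 61).

30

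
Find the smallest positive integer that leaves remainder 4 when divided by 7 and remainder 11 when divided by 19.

x ≡ 4 (mod 7) gives x ∈ {4, 11}.
The first of these with x mod 19 = 11 is 11.

11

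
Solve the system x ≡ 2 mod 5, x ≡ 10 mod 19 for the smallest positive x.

67

x ≡ 2 (mod 5) gives x ∈ {2, 7, 12, 17, 22, 27, 32, 37, …}.
The first of these with x mod 19 = 10 is 67.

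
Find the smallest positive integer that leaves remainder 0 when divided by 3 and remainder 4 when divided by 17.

Since 17·2 ≡ 1 (mod 3), take x = 4 + 17·((0−4)·2 mod 3) = 4 + 17·1 = 21.
Check: 21 mod 3 = 0, 21 mod 17 = 4.

21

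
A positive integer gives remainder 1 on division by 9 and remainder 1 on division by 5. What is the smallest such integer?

1

x ≡ 1 (mod 5) gives x ∈ {1}.
The first of these with x mod 9 = 1 is 1.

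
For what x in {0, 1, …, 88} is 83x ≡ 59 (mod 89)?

83⁻¹ ≡ 74 (mod 89) because 83·74 = 6142 = 69·89 + 1.
Multiplying both sides by 74: x ≡ 74·59 = 4366 ≡ 5 (mod 89).
Check: 83·5 = 415 = 4·89 + 59.

5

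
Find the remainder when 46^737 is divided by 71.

Successive squares of 46 mod 71: 46^1≡46, 46^2≡57, 46^4≡54, 46^8≡5, 46^16≡25, 46^32≡57, 46^64≡54, 46^128≡5, 46^256≡25, 46^512≡57.
Since 737 = 1 + 32 + 64 + 128 + 512 in binary, 46^737 ≡ 46·57·54·5·57 ≡ 14 (mod 71).

14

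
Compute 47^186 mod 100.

By repeated squaring mod 100: 47^1≡47, 47^2≡9, 47^4≡81, 47^8≡61, 47^16≡21, 47^32≡41, 47^64≡81, 47^128≡61.
Since 186 = 2 + 8 + 16 + 32 + 128 in binary, 47^186 ≡ 9·61·21·41·61 ≡ 29 (mod 100).

29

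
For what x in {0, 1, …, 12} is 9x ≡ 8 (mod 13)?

11

9⁻¹ ≡ 3 (mod 13) because 9·3 = 27 = 2·13 + 1.
Multiplying both sides by 3: x ≡ 3·8 = 24 ≡ 11 (mod 13).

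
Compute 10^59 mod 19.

Successive squares of 10 mod 19: 10^1≡10, 10^2≡5, 10^4≡6, 10^8≡17, 10^16≡4, 10^32≡16.
59 = 1 + 2 + 8 + 16 + 32, so 10^59 ≡ 10·5·17·4·16 ≡ 3 (mod 19).

3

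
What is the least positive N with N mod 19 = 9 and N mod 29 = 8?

x ≡ 9 (mod 19) gives x ∈ {9, 28, 47, 66}.
The first of these with x mod 29 = 8 is 66.

66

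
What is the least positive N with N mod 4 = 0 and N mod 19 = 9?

28

Since 19·3 ≡ 1 (mod 4), take x = 9 + 19·((0−9)·3 mod 4) = 9 + 19·1 = 28.
Check: 28 mod 4 = 0, 28 mod 19 = 9.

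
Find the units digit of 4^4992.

6

Powers of 4 mod 10 repeat with period 2: 4, 6.
4992 mod 2 = 0, so the last digit matches 4^2 = 6.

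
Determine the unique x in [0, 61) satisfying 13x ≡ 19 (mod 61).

39

13⁻¹ ≡ 47 (mod 61) because 13·47 = 611 = 10·61 + 1.
So x ≡ 47·19 = 893 ≡ 39 (mod 61).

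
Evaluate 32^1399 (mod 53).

51

By repeated squaring mod 53: 32^1≡32, 32^2≡17, 32^4≡24, 32^8≡46, 32^16≡49, 32^32≡16, 32^64≡44, 32^128≡28, 32^256≡42, 32^512≡15, 32^1024≡13.
1399 = 1 + 2 + 4 + 16 + 32 + 64 + 256 + 1024, so 32^1399 ≡ 32·17·24·49·16·44·42·13 ≡ 51 (mod 53).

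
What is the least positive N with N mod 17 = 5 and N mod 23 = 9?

124

Since 23·3 ≡ 1 (mod 17), take x = 9 + 23·((5−9)·3 mod 17) = 9 + 23·5 = 124.
Check: 124 mod 17 = 5, 124 mod 23 = 9.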